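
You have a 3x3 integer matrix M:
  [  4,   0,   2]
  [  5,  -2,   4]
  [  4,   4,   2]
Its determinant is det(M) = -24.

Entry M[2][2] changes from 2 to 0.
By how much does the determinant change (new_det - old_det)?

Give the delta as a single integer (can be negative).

Answer: 16

Derivation:
Cofactor C_22 = -8
Entry delta = 0 - 2 = -2
Det delta = entry_delta * cofactor = -2 * -8 = 16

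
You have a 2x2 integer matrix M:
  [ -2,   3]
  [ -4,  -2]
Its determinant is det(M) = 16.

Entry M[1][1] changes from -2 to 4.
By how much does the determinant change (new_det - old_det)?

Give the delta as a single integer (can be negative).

Answer: -12

Derivation:
Cofactor C_11 = -2
Entry delta = 4 - -2 = 6
Det delta = entry_delta * cofactor = 6 * -2 = -12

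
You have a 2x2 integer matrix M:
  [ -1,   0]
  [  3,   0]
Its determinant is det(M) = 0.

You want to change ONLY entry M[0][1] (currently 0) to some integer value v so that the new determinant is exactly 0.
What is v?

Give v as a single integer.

det is linear in entry M[0][1]: det = old_det + (v - 0) * C_01
Cofactor C_01 = -3
Want det = 0: 0 + (v - 0) * -3 = 0
  (v - 0) = 0 / -3 = 0
  v = 0 + (0) = 0

Answer: 0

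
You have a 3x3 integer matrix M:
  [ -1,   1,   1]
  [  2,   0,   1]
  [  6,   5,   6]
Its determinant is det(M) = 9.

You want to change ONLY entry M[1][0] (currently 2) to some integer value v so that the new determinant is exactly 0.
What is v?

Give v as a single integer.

Answer: 11

Derivation:
det is linear in entry M[1][0]: det = old_det + (v - 2) * C_10
Cofactor C_10 = -1
Want det = 0: 9 + (v - 2) * -1 = 0
  (v - 2) = -9 / -1 = 9
  v = 2 + (9) = 11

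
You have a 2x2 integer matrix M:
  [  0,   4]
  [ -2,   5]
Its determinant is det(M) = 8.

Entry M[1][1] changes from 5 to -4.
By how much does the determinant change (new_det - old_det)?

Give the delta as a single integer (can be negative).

Cofactor C_11 = 0
Entry delta = -4 - 5 = -9
Det delta = entry_delta * cofactor = -9 * 0 = 0

Answer: 0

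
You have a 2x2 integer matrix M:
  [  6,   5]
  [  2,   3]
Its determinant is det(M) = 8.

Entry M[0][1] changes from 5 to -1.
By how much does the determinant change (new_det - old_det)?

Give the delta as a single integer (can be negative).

Answer: 12

Derivation:
Cofactor C_01 = -2
Entry delta = -1 - 5 = -6
Det delta = entry_delta * cofactor = -6 * -2 = 12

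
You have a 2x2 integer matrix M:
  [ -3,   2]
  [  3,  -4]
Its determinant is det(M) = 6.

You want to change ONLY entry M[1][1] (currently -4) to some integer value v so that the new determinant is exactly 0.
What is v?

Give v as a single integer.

Answer: -2

Derivation:
det is linear in entry M[1][1]: det = old_det + (v - -4) * C_11
Cofactor C_11 = -3
Want det = 0: 6 + (v - -4) * -3 = 0
  (v - -4) = -6 / -3 = 2
  v = -4 + (2) = -2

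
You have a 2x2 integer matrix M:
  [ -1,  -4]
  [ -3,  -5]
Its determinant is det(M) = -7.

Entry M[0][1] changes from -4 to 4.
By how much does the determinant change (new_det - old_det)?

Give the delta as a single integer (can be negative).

Answer: 24

Derivation:
Cofactor C_01 = 3
Entry delta = 4 - -4 = 8
Det delta = entry_delta * cofactor = 8 * 3 = 24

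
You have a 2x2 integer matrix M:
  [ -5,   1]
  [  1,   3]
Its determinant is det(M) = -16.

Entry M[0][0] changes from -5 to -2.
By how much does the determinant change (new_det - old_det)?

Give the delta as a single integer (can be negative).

Cofactor C_00 = 3
Entry delta = -2 - -5 = 3
Det delta = entry_delta * cofactor = 3 * 3 = 9

Answer: 9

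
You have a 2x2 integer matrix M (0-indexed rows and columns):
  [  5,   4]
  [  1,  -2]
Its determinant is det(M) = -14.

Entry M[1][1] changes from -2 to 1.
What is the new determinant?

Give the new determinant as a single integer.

det is linear in row 1: changing M[1][1] by delta changes det by delta * cofactor(1,1).
Cofactor C_11 = (-1)^(1+1) * minor(1,1) = 5
Entry delta = 1 - -2 = 3
Det delta = 3 * 5 = 15
New det = -14 + 15 = 1

Answer: 1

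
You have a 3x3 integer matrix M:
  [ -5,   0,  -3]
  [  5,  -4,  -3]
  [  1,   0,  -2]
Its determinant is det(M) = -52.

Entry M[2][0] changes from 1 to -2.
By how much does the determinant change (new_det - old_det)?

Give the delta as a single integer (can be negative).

Answer: 36

Derivation:
Cofactor C_20 = -12
Entry delta = -2 - 1 = -3
Det delta = entry_delta * cofactor = -3 * -12 = 36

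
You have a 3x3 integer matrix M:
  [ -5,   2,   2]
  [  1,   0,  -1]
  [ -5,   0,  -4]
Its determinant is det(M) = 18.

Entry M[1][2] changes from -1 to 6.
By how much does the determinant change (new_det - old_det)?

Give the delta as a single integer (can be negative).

Cofactor C_12 = -10
Entry delta = 6 - -1 = 7
Det delta = entry_delta * cofactor = 7 * -10 = -70

Answer: -70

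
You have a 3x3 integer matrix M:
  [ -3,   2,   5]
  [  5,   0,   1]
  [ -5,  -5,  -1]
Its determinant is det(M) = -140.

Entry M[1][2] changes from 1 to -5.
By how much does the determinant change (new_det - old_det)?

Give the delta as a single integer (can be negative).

Cofactor C_12 = -25
Entry delta = -5 - 1 = -6
Det delta = entry_delta * cofactor = -6 * -25 = 150

Answer: 150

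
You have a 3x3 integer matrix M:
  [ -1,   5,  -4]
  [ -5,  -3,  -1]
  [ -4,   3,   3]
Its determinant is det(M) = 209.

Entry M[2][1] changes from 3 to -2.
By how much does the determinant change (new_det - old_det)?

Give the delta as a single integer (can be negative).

Answer: -95

Derivation:
Cofactor C_21 = 19
Entry delta = -2 - 3 = -5
Det delta = entry_delta * cofactor = -5 * 19 = -95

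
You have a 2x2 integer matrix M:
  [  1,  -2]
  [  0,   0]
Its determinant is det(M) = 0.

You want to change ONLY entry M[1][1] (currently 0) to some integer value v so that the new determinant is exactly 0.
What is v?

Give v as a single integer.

det is linear in entry M[1][1]: det = old_det + (v - 0) * C_11
Cofactor C_11 = 1
Want det = 0: 0 + (v - 0) * 1 = 0
  (v - 0) = 0 / 1 = 0
  v = 0 + (0) = 0

Answer: 0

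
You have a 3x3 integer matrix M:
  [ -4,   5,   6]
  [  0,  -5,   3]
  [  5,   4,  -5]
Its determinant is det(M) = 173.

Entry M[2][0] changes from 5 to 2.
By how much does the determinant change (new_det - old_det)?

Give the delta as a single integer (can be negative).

Cofactor C_20 = 45
Entry delta = 2 - 5 = -3
Det delta = entry_delta * cofactor = -3 * 45 = -135

Answer: -135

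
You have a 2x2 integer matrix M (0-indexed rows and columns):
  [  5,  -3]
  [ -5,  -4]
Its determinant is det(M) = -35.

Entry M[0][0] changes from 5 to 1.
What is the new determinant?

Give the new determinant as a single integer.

det is linear in row 0: changing M[0][0] by delta changes det by delta * cofactor(0,0).
Cofactor C_00 = (-1)^(0+0) * minor(0,0) = -4
Entry delta = 1 - 5 = -4
Det delta = -4 * -4 = 16
New det = -35 + 16 = -19

Answer: -19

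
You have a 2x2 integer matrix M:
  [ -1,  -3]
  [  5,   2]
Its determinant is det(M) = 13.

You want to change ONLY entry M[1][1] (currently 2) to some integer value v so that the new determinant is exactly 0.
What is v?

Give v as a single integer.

Answer: 15

Derivation:
det is linear in entry M[1][1]: det = old_det + (v - 2) * C_11
Cofactor C_11 = -1
Want det = 0: 13 + (v - 2) * -1 = 0
  (v - 2) = -13 / -1 = 13
  v = 2 + (13) = 15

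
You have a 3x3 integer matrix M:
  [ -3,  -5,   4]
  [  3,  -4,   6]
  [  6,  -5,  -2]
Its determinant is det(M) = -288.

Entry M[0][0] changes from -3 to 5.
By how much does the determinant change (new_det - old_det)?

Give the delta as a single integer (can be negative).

Cofactor C_00 = 38
Entry delta = 5 - -3 = 8
Det delta = entry_delta * cofactor = 8 * 38 = 304

Answer: 304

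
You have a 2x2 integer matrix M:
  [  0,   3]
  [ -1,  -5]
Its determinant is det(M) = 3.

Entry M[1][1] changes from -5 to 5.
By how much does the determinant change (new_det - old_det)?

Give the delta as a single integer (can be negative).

Cofactor C_11 = 0
Entry delta = 5 - -5 = 10
Det delta = entry_delta * cofactor = 10 * 0 = 0

Answer: 0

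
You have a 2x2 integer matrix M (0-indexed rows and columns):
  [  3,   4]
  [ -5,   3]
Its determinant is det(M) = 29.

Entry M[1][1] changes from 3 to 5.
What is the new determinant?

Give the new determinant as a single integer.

Answer: 35

Derivation:
det is linear in row 1: changing M[1][1] by delta changes det by delta * cofactor(1,1).
Cofactor C_11 = (-1)^(1+1) * minor(1,1) = 3
Entry delta = 5 - 3 = 2
Det delta = 2 * 3 = 6
New det = 29 + 6 = 35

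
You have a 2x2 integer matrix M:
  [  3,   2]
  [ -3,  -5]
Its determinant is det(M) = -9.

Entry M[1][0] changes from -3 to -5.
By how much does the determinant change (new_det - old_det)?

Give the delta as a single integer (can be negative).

Answer: 4

Derivation:
Cofactor C_10 = -2
Entry delta = -5 - -3 = -2
Det delta = entry_delta * cofactor = -2 * -2 = 4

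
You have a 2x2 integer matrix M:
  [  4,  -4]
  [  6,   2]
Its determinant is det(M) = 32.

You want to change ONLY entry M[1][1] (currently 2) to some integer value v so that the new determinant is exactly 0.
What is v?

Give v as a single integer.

det is linear in entry M[1][1]: det = old_det + (v - 2) * C_11
Cofactor C_11 = 4
Want det = 0: 32 + (v - 2) * 4 = 0
  (v - 2) = -32 / 4 = -8
  v = 2 + (-8) = -6

Answer: -6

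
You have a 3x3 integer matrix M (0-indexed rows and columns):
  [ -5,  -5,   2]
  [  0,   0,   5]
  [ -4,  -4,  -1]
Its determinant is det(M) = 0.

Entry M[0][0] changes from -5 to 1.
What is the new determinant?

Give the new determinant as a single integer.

Answer: 120

Derivation:
det is linear in row 0: changing M[0][0] by delta changes det by delta * cofactor(0,0).
Cofactor C_00 = (-1)^(0+0) * minor(0,0) = 20
Entry delta = 1 - -5 = 6
Det delta = 6 * 20 = 120
New det = 0 + 120 = 120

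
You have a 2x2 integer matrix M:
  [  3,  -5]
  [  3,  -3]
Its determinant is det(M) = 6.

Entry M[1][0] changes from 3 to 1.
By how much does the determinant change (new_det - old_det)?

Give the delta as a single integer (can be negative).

Cofactor C_10 = 5
Entry delta = 1 - 3 = -2
Det delta = entry_delta * cofactor = -2 * 5 = -10

Answer: -10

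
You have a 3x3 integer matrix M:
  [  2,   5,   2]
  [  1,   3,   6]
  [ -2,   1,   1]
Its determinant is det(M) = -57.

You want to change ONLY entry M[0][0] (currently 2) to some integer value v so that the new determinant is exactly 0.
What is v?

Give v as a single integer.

det is linear in entry M[0][0]: det = old_det + (v - 2) * C_00
Cofactor C_00 = -3
Want det = 0: -57 + (v - 2) * -3 = 0
  (v - 2) = 57 / -3 = -19
  v = 2 + (-19) = -17

Answer: -17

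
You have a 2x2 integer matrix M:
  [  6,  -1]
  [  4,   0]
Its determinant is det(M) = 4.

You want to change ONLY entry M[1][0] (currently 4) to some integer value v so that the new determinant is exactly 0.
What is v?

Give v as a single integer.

Answer: 0

Derivation:
det is linear in entry M[1][0]: det = old_det + (v - 4) * C_10
Cofactor C_10 = 1
Want det = 0: 4 + (v - 4) * 1 = 0
  (v - 4) = -4 / 1 = -4
  v = 4 + (-4) = 0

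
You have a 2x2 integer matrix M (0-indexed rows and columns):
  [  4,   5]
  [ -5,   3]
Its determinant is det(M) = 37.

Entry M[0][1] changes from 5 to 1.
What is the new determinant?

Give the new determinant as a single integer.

det is linear in row 0: changing M[0][1] by delta changes det by delta * cofactor(0,1).
Cofactor C_01 = (-1)^(0+1) * minor(0,1) = 5
Entry delta = 1 - 5 = -4
Det delta = -4 * 5 = -20
New det = 37 + -20 = 17

Answer: 17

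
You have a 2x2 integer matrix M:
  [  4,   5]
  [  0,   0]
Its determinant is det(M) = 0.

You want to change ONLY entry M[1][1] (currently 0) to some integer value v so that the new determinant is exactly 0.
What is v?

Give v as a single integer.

det is linear in entry M[1][1]: det = old_det + (v - 0) * C_11
Cofactor C_11 = 4
Want det = 0: 0 + (v - 0) * 4 = 0
  (v - 0) = 0 / 4 = 0
  v = 0 + (0) = 0

Answer: 0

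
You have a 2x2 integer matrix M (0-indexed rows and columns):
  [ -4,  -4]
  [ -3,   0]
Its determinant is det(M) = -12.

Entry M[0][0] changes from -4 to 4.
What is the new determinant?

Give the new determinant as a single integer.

Answer: -12

Derivation:
det is linear in row 0: changing M[0][0] by delta changes det by delta * cofactor(0,0).
Cofactor C_00 = (-1)^(0+0) * minor(0,0) = 0
Entry delta = 4 - -4 = 8
Det delta = 8 * 0 = 0
New det = -12 + 0 = -12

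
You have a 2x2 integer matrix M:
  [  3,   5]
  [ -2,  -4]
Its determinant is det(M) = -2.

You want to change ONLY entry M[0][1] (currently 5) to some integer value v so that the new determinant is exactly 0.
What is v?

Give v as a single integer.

Answer: 6

Derivation:
det is linear in entry M[0][1]: det = old_det + (v - 5) * C_01
Cofactor C_01 = 2
Want det = 0: -2 + (v - 5) * 2 = 0
  (v - 5) = 2 / 2 = 1
  v = 5 + (1) = 6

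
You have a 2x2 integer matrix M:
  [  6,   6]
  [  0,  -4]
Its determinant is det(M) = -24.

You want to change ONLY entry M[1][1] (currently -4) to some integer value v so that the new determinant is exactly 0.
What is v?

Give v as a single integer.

Answer: 0

Derivation:
det is linear in entry M[1][1]: det = old_det + (v - -4) * C_11
Cofactor C_11 = 6
Want det = 0: -24 + (v - -4) * 6 = 0
  (v - -4) = 24 / 6 = 4
  v = -4 + (4) = 0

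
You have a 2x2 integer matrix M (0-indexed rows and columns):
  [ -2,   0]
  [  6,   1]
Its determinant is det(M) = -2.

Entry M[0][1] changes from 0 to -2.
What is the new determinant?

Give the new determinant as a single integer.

Answer: 10

Derivation:
det is linear in row 0: changing M[0][1] by delta changes det by delta * cofactor(0,1).
Cofactor C_01 = (-1)^(0+1) * minor(0,1) = -6
Entry delta = -2 - 0 = -2
Det delta = -2 * -6 = 12
New det = -2 + 12 = 10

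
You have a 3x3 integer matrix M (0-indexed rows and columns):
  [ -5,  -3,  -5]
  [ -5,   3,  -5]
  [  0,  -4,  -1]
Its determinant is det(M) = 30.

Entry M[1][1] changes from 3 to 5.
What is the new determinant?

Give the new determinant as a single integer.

det is linear in row 1: changing M[1][1] by delta changes det by delta * cofactor(1,1).
Cofactor C_11 = (-1)^(1+1) * minor(1,1) = 5
Entry delta = 5 - 3 = 2
Det delta = 2 * 5 = 10
New det = 30 + 10 = 40

Answer: 40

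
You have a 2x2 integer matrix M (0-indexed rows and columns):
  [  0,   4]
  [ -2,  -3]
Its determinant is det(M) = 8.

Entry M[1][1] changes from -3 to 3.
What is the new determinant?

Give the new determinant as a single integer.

det is linear in row 1: changing M[1][1] by delta changes det by delta * cofactor(1,1).
Cofactor C_11 = (-1)^(1+1) * minor(1,1) = 0
Entry delta = 3 - -3 = 6
Det delta = 6 * 0 = 0
New det = 8 + 0 = 8

Answer: 8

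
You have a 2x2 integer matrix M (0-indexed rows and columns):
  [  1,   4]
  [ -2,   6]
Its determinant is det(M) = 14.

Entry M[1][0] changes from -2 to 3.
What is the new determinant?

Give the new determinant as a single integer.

Answer: -6

Derivation:
det is linear in row 1: changing M[1][0] by delta changes det by delta * cofactor(1,0).
Cofactor C_10 = (-1)^(1+0) * minor(1,0) = -4
Entry delta = 3 - -2 = 5
Det delta = 5 * -4 = -20
New det = 14 + -20 = -6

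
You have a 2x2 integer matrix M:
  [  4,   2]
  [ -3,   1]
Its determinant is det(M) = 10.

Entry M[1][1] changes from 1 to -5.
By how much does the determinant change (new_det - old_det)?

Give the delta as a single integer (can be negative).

Answer: -24

Derivation:
Cofactor C_11 = 4
Entry delta = -5 - 1 = -6
Det delta = entry_delta * cofactor = -6 * 4 = -24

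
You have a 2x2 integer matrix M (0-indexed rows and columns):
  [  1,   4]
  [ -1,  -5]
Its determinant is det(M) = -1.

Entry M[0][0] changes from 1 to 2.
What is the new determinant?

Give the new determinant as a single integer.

Answer: -6

Derivation:
det is linear in row 0: changing M[0][0] by delta changes det by delta * cofactor(0,0).
Cofactor C_00 = (-1)^(0+0) * minor(0,0) = -5
Entry delta = 2 - 1 = 1
Det delta = 1 * -5 = -5
New det = -1 + -5 = -6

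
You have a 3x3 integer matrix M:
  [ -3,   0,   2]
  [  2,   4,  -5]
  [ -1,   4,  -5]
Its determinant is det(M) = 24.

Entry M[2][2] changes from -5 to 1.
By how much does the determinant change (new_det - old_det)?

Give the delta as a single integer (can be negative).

Cofactor C_22 = -12
Entry delta = 1 - -5 = 6
Det delta = entry_delta * cofactor = 6 * -12 = -72

Answer: -72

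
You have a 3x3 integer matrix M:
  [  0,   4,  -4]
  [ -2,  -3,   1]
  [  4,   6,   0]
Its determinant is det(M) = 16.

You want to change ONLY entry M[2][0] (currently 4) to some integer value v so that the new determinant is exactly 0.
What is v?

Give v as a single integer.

det is linear in entry M[2][0]: det = old_det + (v - 4) * C_20
Cofactor C_20 = -8
Want det = 0: 16 + (v - 4) * -8 = 0
  (v - 4) = -16 / -8 = 2
  v = 4 + (2) = 6

Answer: 6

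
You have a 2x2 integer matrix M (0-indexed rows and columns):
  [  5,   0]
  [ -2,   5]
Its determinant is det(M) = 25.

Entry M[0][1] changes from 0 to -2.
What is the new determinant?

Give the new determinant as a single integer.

Answer: 21

Derivation:
det is linear in row 0: changing M[0][1] by delta changes det by delta * cofactor(0,1).
Cofactor C_01 = (-1)^(0+1) * minor(0,1) = 2
Entry delta = -2 - 0 = -2
Det delta = -2 * 2 = -4
New det = 25 + -4 = 21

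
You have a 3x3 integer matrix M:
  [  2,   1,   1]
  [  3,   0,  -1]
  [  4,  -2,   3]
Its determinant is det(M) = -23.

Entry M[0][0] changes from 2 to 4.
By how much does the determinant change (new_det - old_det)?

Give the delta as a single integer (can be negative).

Cofactor C_00 = -2
Entry delta = 4 - 2 = 2
Det delta = entry_delta * cofactor = 2 * -2 = -4

Answer: -4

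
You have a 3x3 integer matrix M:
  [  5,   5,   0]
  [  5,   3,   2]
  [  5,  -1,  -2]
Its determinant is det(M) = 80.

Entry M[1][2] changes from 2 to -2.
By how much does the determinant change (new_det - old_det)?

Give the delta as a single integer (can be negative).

Cofactor C_12 = 30
Entry delta = -2 - 2 = -4
Det delta = entry_delta * cofactor = -4 * 30 = -120

Answer: -120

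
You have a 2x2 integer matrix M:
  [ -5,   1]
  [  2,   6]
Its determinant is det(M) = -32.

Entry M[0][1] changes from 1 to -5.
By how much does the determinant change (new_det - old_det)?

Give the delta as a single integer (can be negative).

Answer: 12

Derivation:
Cofactor C_01 = -2
Entry delta = -5 - 1 = -6
Det delta = entry_delta * cofactor = -6 * -2 = 12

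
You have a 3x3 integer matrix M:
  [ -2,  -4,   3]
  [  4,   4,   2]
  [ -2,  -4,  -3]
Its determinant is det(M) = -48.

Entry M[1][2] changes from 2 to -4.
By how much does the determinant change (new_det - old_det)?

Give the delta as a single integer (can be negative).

Answer: 0

Derivation:
Cofactor C_12 = 0
Entry delta = -4 - 2 = -6
Det delta = entry_delta * cofactor = -6 * 0 = 0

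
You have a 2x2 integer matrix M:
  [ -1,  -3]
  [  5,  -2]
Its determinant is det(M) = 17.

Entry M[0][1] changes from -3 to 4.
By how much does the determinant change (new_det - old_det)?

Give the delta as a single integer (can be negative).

Answer: -35

Derivation:
Cofactor C_01 = -5
Entry delta = 4 - -3 = 7
Det delta = entry_delta * cofactor = 7 * -5 = -35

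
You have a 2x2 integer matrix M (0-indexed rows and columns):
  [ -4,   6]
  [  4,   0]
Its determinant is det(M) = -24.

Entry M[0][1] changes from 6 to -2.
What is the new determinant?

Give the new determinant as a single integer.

det is linear in row 0: changing M[0][1] by delta changes det by delta * cofactor(0,1).
Cofactor C_01 = (-1)^(0+1) * minor(0,1) = -4
Entry delta = -2 - 6 = -8
Det delta = -8 * -4 = 32
New det = -24 + 32 = 8

Answer: 8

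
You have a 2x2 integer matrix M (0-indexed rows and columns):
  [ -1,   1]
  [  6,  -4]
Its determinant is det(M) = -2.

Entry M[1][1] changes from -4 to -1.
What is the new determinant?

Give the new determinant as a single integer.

Answer: -5

Derivation:
det is linear in row 1: changing M[1][1] by delta changes det by delta * cofactor(1,1).
Cofactor C_11 = (-1)^(1+1) * minor(1,1) = -1
Entry delta = -1 - -4 = 3
Det delta = 3 * -1 = -3
New det = -2 + -3 = -5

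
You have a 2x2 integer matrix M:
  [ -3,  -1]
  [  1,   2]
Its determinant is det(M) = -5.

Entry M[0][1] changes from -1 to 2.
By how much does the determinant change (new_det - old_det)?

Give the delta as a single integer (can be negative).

Cofactor C_01 = -1
Entry delta = 2 - -1 = 3
Det delta = entry_delta * cofactor = 3 * -1 = -3

Answer: -3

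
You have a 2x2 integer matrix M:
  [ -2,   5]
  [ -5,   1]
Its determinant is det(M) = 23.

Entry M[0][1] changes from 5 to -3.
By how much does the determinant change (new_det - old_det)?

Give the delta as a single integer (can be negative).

Cofactor C_01 = 5
Entry delta = -3 - 5 = -8
Det delta = entry_delta * cofactor = -8 * 5 = -40

Answer: -40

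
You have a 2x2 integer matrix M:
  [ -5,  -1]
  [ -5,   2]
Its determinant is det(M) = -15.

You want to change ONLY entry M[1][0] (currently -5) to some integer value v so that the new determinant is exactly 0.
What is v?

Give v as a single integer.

det is linear in entry M[1][0]: det = old_det + (v - -5) * C_10
Cofactor C_10 = 1
Want det = 0: -15 + (v - -5) * 1 = 0
  (v - -5) = 15 / 1 = 15
  v = -5 + (15) = 10

Answer: 10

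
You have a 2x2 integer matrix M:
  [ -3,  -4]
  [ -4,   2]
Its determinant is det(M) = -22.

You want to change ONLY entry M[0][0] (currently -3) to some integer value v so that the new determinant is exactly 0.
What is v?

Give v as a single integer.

det is linear in entry M[0][0]: det = old_det + (v - -3) * C_00
Cofactor C_00 = 2
Want det = 0: -22 + (v - -3) * 2 = 0
  (v - -3) = 22 / 2 = 11
  v = -3 + (11) = 8

Answer: 8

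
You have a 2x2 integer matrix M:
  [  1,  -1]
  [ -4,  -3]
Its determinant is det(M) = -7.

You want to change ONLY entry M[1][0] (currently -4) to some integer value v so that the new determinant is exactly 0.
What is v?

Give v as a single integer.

Answer: 3

Derivation:
det is linear in entry M[1][0]: det = old_det + (v - -4) * C_10
Cofactor C_10 = 1
Want det = 0: -7 + (v - -4) * 1 = 0
  (v - -4) = 7 / 1 = 7
  v = -4 + (7) = 3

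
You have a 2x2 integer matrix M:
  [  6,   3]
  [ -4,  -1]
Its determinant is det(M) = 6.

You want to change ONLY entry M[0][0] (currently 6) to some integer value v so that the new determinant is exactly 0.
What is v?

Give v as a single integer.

Answer: 12

Derivation:
det is linear in entry M[0][0]: det = old_det + (v - 6) * C_00
Cofactor C_00 = -1
Want det = 0: 6 + (v - 6) * -1 = 0
  (v - 6) = -6 / -1 = 6
  v = 6 + (6) = 12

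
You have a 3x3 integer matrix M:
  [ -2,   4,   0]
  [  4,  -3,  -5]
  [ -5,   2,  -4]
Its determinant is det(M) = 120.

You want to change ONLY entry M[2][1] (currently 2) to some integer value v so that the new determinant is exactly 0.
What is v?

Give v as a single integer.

Answer: 14

Derivation:
det is linear in entry M[2][1]: det = old_det + (v - 2) * C_21
Cofactor C_21 = -10
Want det = 0: 120 + (v - 2) * -10 = 0
  (v - 2) = -120 / -10 = 12
  v = 2 + (12) = 14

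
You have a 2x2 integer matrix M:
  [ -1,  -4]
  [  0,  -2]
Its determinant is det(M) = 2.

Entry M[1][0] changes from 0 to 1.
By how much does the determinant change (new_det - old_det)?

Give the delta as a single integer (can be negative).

Answer: 4

Derivation:
Cofactor C_10 = 4
Entry delta = 1 - 0 = 1
Det delta = entry_delta * cofactor = 1 * 4 = 4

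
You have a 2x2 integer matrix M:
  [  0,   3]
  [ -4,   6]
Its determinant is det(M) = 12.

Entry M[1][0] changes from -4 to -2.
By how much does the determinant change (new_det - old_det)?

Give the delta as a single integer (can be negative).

Answer: -6

Derivation:
Cofactor C_10 = -3
Entry delta = -2 - -4 = 2
Det delta = entry_delta * cofactor = 2 * -3 = -6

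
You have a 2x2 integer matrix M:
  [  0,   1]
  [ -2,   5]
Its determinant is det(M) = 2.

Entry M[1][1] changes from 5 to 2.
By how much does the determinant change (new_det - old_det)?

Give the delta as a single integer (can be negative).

Answer: 0

Derivation:
Cofactor C_11 = 0
Entry delta = 2 - 5 = -3
Det delta = entry_delta * cofactor = -3 * 0 = 0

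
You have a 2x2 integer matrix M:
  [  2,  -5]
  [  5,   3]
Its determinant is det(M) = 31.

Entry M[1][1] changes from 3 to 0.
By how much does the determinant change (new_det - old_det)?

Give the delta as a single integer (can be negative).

Cofactor C_11 = 2
Entry delta = 0 - 3 = -3
Det delta = entry_delta * cofactor = -3 * 2 = -6

Answer: -6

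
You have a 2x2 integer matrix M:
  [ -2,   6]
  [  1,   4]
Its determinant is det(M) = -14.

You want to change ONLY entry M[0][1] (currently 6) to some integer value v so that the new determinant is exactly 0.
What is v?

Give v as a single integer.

Answer: -8

Derivation:
det is linear in entry M[0][1]: det = old_det + (v - 6) * C_01
Cofactor C_01 = -1
Want det = 0: -14 + (v - 6) * -1 = 0
  (v - 6) = 14 / -1 = -14
  v = 6 + (-14) = -8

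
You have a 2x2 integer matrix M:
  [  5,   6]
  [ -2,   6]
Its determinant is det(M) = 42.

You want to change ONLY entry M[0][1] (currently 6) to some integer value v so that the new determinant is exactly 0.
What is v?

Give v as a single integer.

det is linear in entry M[0][1]: det = old_det + (v - 6) * C_01
Cofactor C_01 = 2
Want det = 0: 42 + (v - 6) * 2 = 0
  (v - 6) = -42 / 2 = -21
  v = 6 + (-21) = -15

Answer: -15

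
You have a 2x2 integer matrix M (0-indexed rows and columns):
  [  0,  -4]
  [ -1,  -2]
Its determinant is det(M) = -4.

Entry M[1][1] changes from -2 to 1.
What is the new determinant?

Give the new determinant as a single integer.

det is linear in row 1: changing M[1][1] by delta changes det by delta * cofactor(1,1).
Cofactor C_11 = (-1)^(1+1) * minor(1,1) = 0
Entry delta = 1 - -2 = 3
Det delta = 3 * 0 = 0
New det = -4 + 0 = -4

Answer: -4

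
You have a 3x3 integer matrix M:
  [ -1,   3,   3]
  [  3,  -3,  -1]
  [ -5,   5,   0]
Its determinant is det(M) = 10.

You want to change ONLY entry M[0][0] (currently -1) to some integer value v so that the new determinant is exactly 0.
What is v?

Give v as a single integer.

det is linear in entry M[0][0]: det = old_det + (v - -1) * C_00
Cofactor C_00 = 5
Want det = 0: 10 + (v - -1) * 5 = 0
  (v - -1) = -10 / 5 = -2
  v = -1 + (-2) = -3

Answer: -3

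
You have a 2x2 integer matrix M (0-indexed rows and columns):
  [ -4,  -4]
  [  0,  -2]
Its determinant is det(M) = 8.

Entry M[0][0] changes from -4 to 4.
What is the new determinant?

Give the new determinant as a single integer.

Answer: -8

Derivation:
det is linear in row 0: changing M[0][0] by delta changes det by delta * cofactor(0,0).
Cofactor C_00 = (-1)^(0+0) * minor(0,0) = -2
Entry delta = 4 - -4 = 8
Det delta = 8 * -2 = -16
New det = 8 + -16 = -8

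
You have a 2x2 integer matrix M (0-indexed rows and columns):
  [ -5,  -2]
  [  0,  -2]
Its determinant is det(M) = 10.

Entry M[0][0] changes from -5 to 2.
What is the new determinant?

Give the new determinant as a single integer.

Answer: -4

Derivation:
det is linear in row 0: changing M[0][0] by delta changes det by delta * cofactor(0,0).
Cofactor C_00 = (-1)^(0+0) * minor(0,0) = -2
Entry delta = 2 - -5 = 7
Det delta = 7 * -2 = -14
New det = 10 + -14 = -4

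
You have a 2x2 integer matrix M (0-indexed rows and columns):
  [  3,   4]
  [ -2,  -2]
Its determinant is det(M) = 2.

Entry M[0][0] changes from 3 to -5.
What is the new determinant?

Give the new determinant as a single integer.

det is linear in row 0: changing M[0][0] by delta changes det by delta * cofactor(0,0).
Cofactor C_00 = (-1)^(0+0) * minor(0,0) = -2
Entry delta = -5 - 3 = -8
Det delta = -8 * -2 = 16
New det = 2 + 16 = 18

Answer: 18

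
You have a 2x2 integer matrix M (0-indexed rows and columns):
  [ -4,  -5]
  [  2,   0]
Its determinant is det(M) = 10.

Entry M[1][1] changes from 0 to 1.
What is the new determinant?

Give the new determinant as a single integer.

Answer: 6

Derivation:
det is linear in row 1: changing M[1][1] by delta changes det by delta * cofactor(1,1).
Cofactor C_11 = (-1)^(1+1) * minor(1,1) = -4
Entry delta = 1 - 0 = 1
Det delta = 1 * -4 = -4
New det = 10 + -4 = 6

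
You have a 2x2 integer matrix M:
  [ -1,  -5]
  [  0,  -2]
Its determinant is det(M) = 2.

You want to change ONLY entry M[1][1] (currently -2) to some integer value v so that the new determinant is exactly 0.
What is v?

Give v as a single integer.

Answer: 0

Derivation:
det is linear in entry M[1][1]: det = old_det + (v - -2) * C_11
Cofactor C_11 = -1
Want det = 0: 2 + (v - -2) * -1 = 0
  (v - -2) = -2 / -1 = 2
  v = -2 + (2) = 0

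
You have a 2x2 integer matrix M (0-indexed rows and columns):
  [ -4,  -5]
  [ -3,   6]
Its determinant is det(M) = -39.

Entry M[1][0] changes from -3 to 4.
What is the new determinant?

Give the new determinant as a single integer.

det is linear in row 1: changing M[1][0] by delta changes det by delta * cofactor(1,0).
Cofactor C_10 = (-1)^(1+0) * minor(1,0) = 5
Entry delta = 4 - -3 = 7
Det delta = 7 * 5 = 35
New det = -39 + 35 = -4

Answer: -4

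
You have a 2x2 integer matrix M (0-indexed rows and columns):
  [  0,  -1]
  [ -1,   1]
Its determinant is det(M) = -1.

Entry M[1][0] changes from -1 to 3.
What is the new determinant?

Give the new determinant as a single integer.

det is linear in row 1: changing M[1][0] by delta changes det by delta * cofactor(1,0).
Cofactor C_10 = (-1)^(1+0) * minor(1,0) = 1
Entry delta = 3 - -1 = 4
Det delta = 4 * 1 = 4
New det = -1 + 4 = 3

Answer: 3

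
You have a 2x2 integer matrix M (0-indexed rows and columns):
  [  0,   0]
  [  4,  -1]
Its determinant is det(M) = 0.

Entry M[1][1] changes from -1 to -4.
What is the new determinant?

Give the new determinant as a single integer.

det is linear in row 1: changing M[1][1] by delta changes det by delta * cofactor(1,1).
Cofactor C_11 = (-1)^(1+1) * minor(1,1) = 0
Entry delta = -4 - -1 = -3
Det delta = -3 * 0 = 0
New det = 0 + 0 = 0

Answer: 0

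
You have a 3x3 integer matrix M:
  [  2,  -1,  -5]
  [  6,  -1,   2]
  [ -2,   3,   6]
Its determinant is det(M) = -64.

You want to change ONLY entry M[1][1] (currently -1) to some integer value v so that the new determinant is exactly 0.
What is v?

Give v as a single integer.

Answer: 31

Derivation:
det is linear in entry M[1][1]: det = old_det + (v - -1) * C_11
Cofactor C_11 = 2
Want det = 0: -64 + (v - -1) * 2 = 0
  (v - -1) = 64 / 2 = 32
  v = -1 + (32) = 31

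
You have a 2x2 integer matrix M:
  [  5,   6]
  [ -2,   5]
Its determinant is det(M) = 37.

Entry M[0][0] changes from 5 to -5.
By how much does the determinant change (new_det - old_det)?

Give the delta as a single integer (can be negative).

Cofactor C_00 = 5
Entry delta = -5 - 5 = -10
Det delta = entry_delta * cofactor = -10 * 5 = -50

Answer: -50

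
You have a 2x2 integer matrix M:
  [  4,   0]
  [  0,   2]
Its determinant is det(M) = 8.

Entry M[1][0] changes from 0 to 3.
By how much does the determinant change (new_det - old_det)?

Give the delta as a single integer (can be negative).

Answer: 0

Derivation:
Cofactor C_10 = 0
Entry delta = 3 - 0 = 3
Det delta = entry_delta * cofactor = 3 * 0 = 0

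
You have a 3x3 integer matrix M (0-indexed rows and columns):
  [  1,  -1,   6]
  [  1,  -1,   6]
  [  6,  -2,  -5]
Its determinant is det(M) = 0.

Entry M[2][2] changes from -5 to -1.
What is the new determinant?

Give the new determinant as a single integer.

Answer: 0

Derivation:
det is linear in row 2: changing M[2][2] by delta changes det by delta * cofactor(2,2).
Cofactor C_22 = (-1)^(2+2) * minor(2,2) = 0
Entry delta = -1 - -5 = 4
Det delta = 4 * 0 = 0
New det = 0 + 0 = 0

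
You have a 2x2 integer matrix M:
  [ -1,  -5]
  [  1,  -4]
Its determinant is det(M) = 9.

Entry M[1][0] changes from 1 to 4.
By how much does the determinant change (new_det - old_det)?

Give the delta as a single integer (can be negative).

Cofactor C_10 = 5
Entry delta = 4 - 1 = 3
Det delta = entry_delta * cofactor = 3 * 5 = 15

Answer: 15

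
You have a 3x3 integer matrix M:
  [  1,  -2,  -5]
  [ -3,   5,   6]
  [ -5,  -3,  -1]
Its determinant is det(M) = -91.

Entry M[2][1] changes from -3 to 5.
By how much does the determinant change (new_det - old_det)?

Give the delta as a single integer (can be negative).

Answer: 72

Derivation:
Cofactor C_21 = 9
Entry delta = 5 - -3 = 8
Det delta = entry_delta * cofactor = 8 * 9 = 72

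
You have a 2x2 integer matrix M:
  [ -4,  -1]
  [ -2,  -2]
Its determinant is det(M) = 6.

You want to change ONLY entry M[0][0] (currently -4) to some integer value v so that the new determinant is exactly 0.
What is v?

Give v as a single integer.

Answer: -1

Derivation:
det is linear in entry M[0][0]: det = old_det + (v - -4) * C_00
Cofactor C_00 = -2
Want det = 0: 6 + (v - -4) * -2 = 0
  (v - -4) = -6 / -2 = 3
  v = -4 + (3) = -1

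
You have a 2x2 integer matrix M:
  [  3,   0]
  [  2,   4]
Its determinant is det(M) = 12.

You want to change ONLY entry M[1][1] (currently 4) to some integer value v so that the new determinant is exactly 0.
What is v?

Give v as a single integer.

Answer: 0

Derivation:
det is linear in entry M[1][1]: det = old_det + (v - 4) * C_11
Cofactor C_11 = 3
Want det = 0: 12 + (v - 4) * 3 = 0
  (v - 4) = -12 / 3 = -4
  v = 4 + (-4) = 0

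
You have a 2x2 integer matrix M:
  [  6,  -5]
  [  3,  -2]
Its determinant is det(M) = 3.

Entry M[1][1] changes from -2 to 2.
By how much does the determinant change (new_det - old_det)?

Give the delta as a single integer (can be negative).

Answer: 24

Derivation:
Cofactor C_11 = 6
Entry delta = 2 - -2 = 4
Det delta = entry_delta * cofactor = 4 * 6 = 24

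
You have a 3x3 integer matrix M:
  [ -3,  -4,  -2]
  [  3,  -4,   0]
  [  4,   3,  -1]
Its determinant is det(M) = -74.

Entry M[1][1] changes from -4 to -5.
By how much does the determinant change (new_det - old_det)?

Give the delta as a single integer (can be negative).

Answer: -11

Derivation:
Cofactor C_11 = 11
Entry delta = -5 - -4 = -1
Det delta = entry_delta * cofactor = -1 * 11 = -11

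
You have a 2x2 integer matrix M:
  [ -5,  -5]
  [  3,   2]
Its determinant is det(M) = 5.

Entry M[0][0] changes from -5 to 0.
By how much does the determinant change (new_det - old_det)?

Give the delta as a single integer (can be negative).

Answer: 10

Derivation:
Cofactor C_00 = 2
Entry delta = 0 - -5 = 5
Det delta = entry_delta * cofactor = 5 * 2 = 10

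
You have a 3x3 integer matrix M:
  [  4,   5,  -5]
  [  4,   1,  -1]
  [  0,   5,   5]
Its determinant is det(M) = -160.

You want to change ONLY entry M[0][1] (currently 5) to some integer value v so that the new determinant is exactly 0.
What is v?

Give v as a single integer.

Answer: -3

Derivation:
det is linear in entry M[0][1]: det = old_det + (v - 5) * C_01
Cofactor C_01 = -20
Want det = 0: -160 + (v - 5) * -20 = 0
  (v - 5) = 160 / -20 = -8
  v = 5 + (-8) = -3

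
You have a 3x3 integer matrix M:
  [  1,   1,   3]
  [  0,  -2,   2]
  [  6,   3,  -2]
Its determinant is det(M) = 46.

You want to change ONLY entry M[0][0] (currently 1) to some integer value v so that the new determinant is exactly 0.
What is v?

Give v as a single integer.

Answer: 24

Derivation:
det is linear in entry M[0][0]: det = old_det + (v - 1) * C_00
Cofactor C_00 = -2
Want det = 0: 46 + (v - 1) * -2 = 0
  (v - 1) = -46 / -2 = 23
  v = 1 + (23) = 24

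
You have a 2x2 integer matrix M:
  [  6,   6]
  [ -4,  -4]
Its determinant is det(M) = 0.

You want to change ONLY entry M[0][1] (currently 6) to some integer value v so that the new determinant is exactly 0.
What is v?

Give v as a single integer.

Answer: 6

Derivation:
det is linear in entry M[0][1]: det = old_det + (v - 6) * C_01
Cofactor C_01 = 4
Want det = 0: 0 + (v - 6) * 4 = 0
  (v - 6) = 0 / 4 = 0
  v = 6 + (0) = 6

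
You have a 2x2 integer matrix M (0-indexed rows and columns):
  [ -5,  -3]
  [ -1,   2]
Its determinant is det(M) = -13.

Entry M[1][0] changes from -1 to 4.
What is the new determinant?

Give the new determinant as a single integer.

det is linear in row 1: changing M[1][0] by delta changes det by delta * cofactor(1,0).
Cofactor C_10 = (-1)^(1+0) * minor(1,0) = 3
Entry delta = 4 - -1 = 5
Det delta = 5 * 3 = 15
New det = -13 + 15 = 2

Answer: 2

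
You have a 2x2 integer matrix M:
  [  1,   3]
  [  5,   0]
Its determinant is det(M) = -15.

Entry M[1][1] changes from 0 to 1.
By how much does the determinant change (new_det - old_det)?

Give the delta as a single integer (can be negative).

Answer: 1

Derivation:
Cofactor C_11 = 1
Entry delta = 1 - 0 = 1
Det delta = entry_delta * cofactor = 1 * 1 = 1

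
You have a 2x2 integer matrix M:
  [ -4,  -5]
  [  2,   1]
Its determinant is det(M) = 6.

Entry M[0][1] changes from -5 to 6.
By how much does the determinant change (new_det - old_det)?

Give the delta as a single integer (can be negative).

Cofactor C_01 = -2
Entry delta = 6 - -5 = 11
Det delta = entry_delta * cofactor = 11 * -2 = -22

Answer: -22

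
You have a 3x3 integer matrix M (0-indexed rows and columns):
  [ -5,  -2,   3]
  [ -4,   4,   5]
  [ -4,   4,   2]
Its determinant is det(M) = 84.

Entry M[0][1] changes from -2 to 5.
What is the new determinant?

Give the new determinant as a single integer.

Answer: 0

Derivation:
det is linear in row 0: changing M[0][1] by delta changes det by delta * cofactor(0,1).
Cofactor C_01 = (-1)^(0+1) * minor(0,1) = -12
Entry delta = 5 - -2 = 7
Det delta = 7 * -12 = -84
New det = 84 + -84 = 0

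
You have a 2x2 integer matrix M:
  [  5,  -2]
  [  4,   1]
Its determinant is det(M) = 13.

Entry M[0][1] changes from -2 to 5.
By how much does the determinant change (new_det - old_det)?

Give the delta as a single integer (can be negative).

Answer: -28

Derivation:
Cofactor C_01 = -4
Entry delta = 5 - -2 = 7
Det delta = entry_delta * cofactor = 7 * -4 = -28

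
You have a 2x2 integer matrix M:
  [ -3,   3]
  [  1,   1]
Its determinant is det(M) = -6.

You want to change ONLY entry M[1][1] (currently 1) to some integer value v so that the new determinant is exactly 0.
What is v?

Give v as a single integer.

Answer: -1

Derivation:
det is linear in entry M[1][1]: det = old_det + (v - 1) * C_11
Cofactor C_11 = -3
Want det = 0: -6 + (v - 1) * -3 = 0
  (v - 1) = 6 / -3 = -2
  v = 1 + (-2) = -1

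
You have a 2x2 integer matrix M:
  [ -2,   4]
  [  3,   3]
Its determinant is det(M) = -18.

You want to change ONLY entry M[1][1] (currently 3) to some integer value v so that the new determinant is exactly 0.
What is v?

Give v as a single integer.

Answer: -6

Derivation:
det is linear in entry M[1][1]: det = old_det + (v - 3) * C_11
Cofactor C_11 = -2
Want det = 0: -18 + (v - 3) * -2 = 0
  (v - 3) = 18 / -2 = -9
  v = 3 + (-9) = -6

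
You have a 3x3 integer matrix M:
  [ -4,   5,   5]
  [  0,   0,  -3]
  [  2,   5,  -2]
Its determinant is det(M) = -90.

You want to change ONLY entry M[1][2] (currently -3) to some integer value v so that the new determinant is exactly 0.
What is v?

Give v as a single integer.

det is linear in entry M[1][2]: det = old_det + (v - -3) * C_12
Cofactor C_12 = 30
Want det = 0: -90 + (v - -3) * 30 = 0
  (v - -3) = 90 / 30 = 3
  v = -3 + (3) = 0

Answer: 0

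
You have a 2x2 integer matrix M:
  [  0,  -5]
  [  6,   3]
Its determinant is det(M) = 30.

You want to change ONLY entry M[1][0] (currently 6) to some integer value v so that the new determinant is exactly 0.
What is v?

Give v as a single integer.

Answer: 0

Derivation:
det is linear in entry M[1][0]: det = old_det + (v - 6) * C_10
Cofactor C_10 = 5
Want det = 0: 30 + (v - 6) * 5 = 0
  (v - 6) = -30 / 5 = -6
  v = 6 + (-6) = 0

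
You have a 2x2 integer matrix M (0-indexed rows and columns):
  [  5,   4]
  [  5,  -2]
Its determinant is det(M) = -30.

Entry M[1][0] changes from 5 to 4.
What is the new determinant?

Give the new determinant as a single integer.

det is linear in row 1: changing M[1][0] by delta changes det by delta * cofactor(1,0).
Cofactor C_10 = (-1)^(1+0) * minor(1,0) = -4
Entry delta = 4 - 5 = -1
Det delta = -1 * -4 = 4
New det = -30 + 4 = -26

Answer: -26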